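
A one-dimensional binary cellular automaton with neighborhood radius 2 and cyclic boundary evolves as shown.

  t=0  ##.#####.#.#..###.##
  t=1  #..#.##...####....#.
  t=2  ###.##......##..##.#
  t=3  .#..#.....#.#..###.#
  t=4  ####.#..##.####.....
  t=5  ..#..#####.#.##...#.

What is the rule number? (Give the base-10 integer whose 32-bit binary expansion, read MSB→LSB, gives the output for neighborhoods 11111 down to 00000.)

3504090950

  [31] ##### => #  t=0,i=5
  [30] ####. => #  t=0,i=0
  [29] ###.# => .  t=0,i=1
  [28] ###.. => #  t=1,i=13
  [27] ##.## => .  t=0,i=2
  [26] ##.#. => .  t=0,i=8
  [25] ##..# => .  t=2,i=14
  [24] ##... => .  t=1,i=7
  [23] #.### => #  t=0,i=3
  [22] #.##. => #  t=1,i=5
  [21] #.#.# => .  t=0,i=9
  [20] #.#.. => #  t=0,i=11
  [19] #..## => #  t=0,i=13
  [18] #..#. => #  t=1,i=2
  [17] #...# => .  t=1,i=8
  [16] #.... => .  t=1,i=15
  [15] .#### => .  t=0,i=4
  [14] .###. => .  t=0,i=15
  [13] .##.# => #  t=2,i=17
  [12] .##.. => .  t=1,i=6
  [11] .#.## => #  t=1,i=4
  [10] .#.#. => #  t=0,i=10
  [9] .#..# => #  t=0,i=12
  [8] .#... => #  t=3,i=5
  [7] ..### => .  t=0,i=14
  [6] ..##. => #  t=2,i=12
  [5] ..#.# => .  t=1,i=3
  [4] ..#.. => .  t=3,i=4
  [3] ...## => .  t=1,i=9
  [2] ...#. => #  t=1,i=17
  [1] ....# => #  t=1,i=16
  [0] ..... => .  t=2,i=8
  bits 11010000110111000010111101000110 = 3504090950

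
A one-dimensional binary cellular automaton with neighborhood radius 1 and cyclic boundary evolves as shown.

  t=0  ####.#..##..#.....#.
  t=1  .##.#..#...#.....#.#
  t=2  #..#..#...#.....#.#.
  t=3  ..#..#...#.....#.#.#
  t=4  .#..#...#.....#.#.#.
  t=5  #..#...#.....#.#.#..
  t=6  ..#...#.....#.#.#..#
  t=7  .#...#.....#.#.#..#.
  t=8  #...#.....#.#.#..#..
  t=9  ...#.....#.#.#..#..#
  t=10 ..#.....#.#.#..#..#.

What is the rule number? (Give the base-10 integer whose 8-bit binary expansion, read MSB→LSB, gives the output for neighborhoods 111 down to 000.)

  ### -> #   bit 7 = 1  t=0,i=1
  ##. -> .   bit 6 = 0  t=0,i=3
  #.# -> #   bit 5 = 1  t=0,i=4
  #.. -> .   bit 4 = 0  t=0,i=6
  .## -> .   bit 3 = 0  t=0,i=0
  .#. -> .   bit 2 = 0  t=0,i=5
  ..# -> #   bit 1 = 1  t=0,i=7
  ... -> .   bit 0 = 0  t=0,i=14
  bits 10100010 = 162

162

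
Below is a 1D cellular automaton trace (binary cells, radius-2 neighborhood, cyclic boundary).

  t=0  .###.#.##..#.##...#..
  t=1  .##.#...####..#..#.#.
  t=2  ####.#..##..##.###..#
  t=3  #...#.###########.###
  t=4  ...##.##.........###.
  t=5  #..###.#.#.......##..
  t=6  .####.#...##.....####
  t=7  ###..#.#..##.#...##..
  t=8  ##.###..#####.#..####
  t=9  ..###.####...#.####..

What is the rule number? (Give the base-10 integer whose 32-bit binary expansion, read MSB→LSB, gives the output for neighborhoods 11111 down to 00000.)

  nb #####: next=.  (t=2,i=1, bit31=0)
  nb ####.: next=.  (t=1,i=10, bit30=0)
  nb ###.#: next=.  (t=0,i=3, bit29=0)
  nb ###..: next=.  (t=1,i=11, bit28=0)
  nb ##.##: next=#  (t=2,i=14, bit27=1)
  nb ##.#.: next=#  (t=0,i=4, bit26=1)
  nb ##..#: next=#  (t=0,i=9, bit25=1)
  nb ##...: next=.  (t=0,i=15, bit24=0)
  nb #.###: next=#  (t=2,i=15, bit23=1)
  nb #.##.: next=.  (t=0,i=7, bit22=0)
  nb #.#.#: next=.  (t=0,i=5, bit21=0)
  nb #.#..: next=.  (t=1,i=4, bit20=0)
  nb #..##: next=#  (t=1,i=0, bit19=1)
  nb #..#.: next=#  (t=0,i=10, bit18=1)
  nb #...#: next=.  (t=0,i=16, bit17=0)
  nb #....: next=#  (t=4,i=0, bit16=1)
  nb .####: next=#  (t=1,i=9, bit15=1)
  nb .###.: next=#  (t=0,i=2, bit14=1)
  nb .##.#: next=#  (t=1,i=2, bit13=1)
  nb .##..: next=#  (t=0,i=8, bit12=1)
  nb .#.##: next=.  (t=0,i=6, bit11=0)
  nb .#.#.: next=.  (t=1,i=18, bit10=0)
  nb .#..#: next=#  (t=1,i=15, bit9=1)
  nb .#...: next=#  (t=0,i=19, bit8=1)
  nb ..###: next=#  (t=0,i=1, bit7=1)
  nb ..##.: next=#  (t=1,i=1, bit6=1)
  nb ..#.#: next=#  (t=0,i=11, bit5=1)
  nb ..#..: next=.  (t=0,i=18, bit4=0)
  nb ...##: next=.  (t=0,i=0, bit3=0)
  nb ...#.: next=#  (t=0,i=17, bit2=1)
  nb ....#: next=.  (t=4,i=1, bit1=0)
  nb .....: next=.  (t=4,i=10, bit0=0)
  bits 00001110100011011111001111100100 = 244184036

244184036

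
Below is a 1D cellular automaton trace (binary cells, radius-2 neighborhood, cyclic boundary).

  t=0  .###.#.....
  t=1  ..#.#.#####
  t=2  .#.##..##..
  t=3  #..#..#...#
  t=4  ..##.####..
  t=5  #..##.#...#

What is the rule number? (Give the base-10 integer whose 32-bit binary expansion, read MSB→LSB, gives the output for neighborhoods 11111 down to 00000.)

2356143383

  [31] ##### => #  t=1,i=8
  [30] ####. => .  t=1,i=9
  [29] ###.# => .  t=0,i=3
  [28] ###.. => .  t=1,i=10
  [27] ##.## => #  t=4,i=4
  [26] ##.#. => #  t=0,i=4
  [25] ##..# => .  t=1,i=0
  [24] ##... => .  t=2,i=9
  [23] #.### => .  t=1,i=6
  [22] #.##. => #  t=2,i=3
  [21] #.#.# => #  t=1,i=4
  [20] #.#.. => .  t=0,i=5
  [19] #..## => #  t=2,i=6
  [18] #..#. => #  t=1,i=1
  [17] #...# => #  t=2,i=10
  [16] #.... => #  t=0,i=7
  [15] .#### => #  t=1,i=7
  [14] .###. => #  t=0,i=2
  [13] .##.# => #  t=4,i=3
  [12] .##.. => .  t=2,i=4
  [11] .#.## => .  t=1,i=5
  [10] .#.#. => #  t=1,i=3
  [9] .#..# => .  t=3,i=4
  [8] .#... => #  t=0,i=6
  [7] ..### => .  t=0,i=1
  [6] ..##. => .  t=2,i=7
  [5] ..#.# => .  t=1,i=2
  [4] ..#.. => #  t=3,i=3
  [3] ...## => .  t=0,i=0
  [2] ...#. => #  t=2,i=0
  [1] ....# => #  t=0,i=10
  [0] ..... => #  t=0,i=8
  bits 10001100011011111110010100010111 = 2356143383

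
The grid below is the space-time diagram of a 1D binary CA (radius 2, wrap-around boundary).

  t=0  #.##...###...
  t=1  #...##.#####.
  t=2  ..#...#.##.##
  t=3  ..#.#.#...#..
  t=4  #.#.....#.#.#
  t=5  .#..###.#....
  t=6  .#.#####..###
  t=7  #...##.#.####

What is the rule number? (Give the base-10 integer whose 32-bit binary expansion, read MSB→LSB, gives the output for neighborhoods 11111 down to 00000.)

3171664051

  ##### -> #   bit 31 = 1  t=1,i=9
  ####. -> .   bit 30 = 0  t=1,i=10
  ###.# -> #   bit 29 = 1  t=1,i=11
  ###.. -> #   bit 28 = 1  t=0,i=9
  ##.## -> #   bit 27 = 1  t=1,i=6
  ##.#. -> #   bit 26 = 1  t=1,i=12
  ##..# -> .   bit 25 = 0  t=2,i=0
  ##... -> #   bit 24 = 1  t=0,i=4
  #.### -> .   bit 23 = 0  t=1,i=7
  #.##. -> .   bit 22 = 0  t=0,i=2
  #.#.# -> .   bit 21 = 0  t=3,i=4
  #.#.. -> .   bit 20 = 0  t=1,i=0
  #..## -> #   bit 19 = 1  t=5,i=3
  #..#. -> .   bit 18 = 0  t=2,i=1
  #...# -> #   bit 17 = 1  t=0,i=5
  #.... -> #   bit 16 = 1  t=3,i=12
  .#### -> #   bit 15 = 1  t=1,i=8
  .###. -> #   bit 14 = 1  t=0,i=8
  .##.# -> .   bit 13 = 0  t=1,i=5
  .##.. -> .   bit 12 = 0  t=0,i=3
  .#.## -> .   bit 11 = 0  t=0,i=1
  .#.#. -> .   bit 10 = 0  t=3,i=3
  .#..# -> .   bit 9 = 0  t=5,i=2
  .#... -> .   bit 8 = 0  t=1,i=1
  ..### -> #   bit 7 = 1  t=0,i=7
  ..##. -> .   bit 6 = 0  t=1,i=4
  ..#.# -> #   bit 5 = 1  t=0,i=0
  ..#.. -> #   bit 4 = 1  t=2,i=2
  ...## -> .   bit 3 = 0  t=0,i=6
  ...#. -> .   bit 2 = 0  t=0,i=12
  ....# -> #   bit 1 = 1  t=3,i=0
  ..... -> #   bit 0 = 1  t=4,i=5
  bits 10111101000010111100000010110011 = 3171664051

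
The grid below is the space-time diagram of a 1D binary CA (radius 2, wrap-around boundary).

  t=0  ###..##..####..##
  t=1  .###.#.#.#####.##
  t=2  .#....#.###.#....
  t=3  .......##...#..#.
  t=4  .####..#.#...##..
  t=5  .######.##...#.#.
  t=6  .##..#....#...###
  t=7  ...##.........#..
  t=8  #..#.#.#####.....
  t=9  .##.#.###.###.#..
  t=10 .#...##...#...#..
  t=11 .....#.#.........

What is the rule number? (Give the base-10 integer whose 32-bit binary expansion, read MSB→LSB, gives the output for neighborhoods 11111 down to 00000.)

1402244801

  #####|.  b31=0 t=0,i=0
  ####.|#  b30=1 t=0,i=1
  ###.#|.  b29=0 t=1,i=3
  ###..|#  b28=1 t=0,i=2
  ##.##|.  b27=0 t=1,i=0
  ##.#.|.  b26=0 t=1,i=4
  ##..#|#  b25=1 t=0,i=3
  ##...|#  b24=1 t=3,i=9
  #.###|#  b23=1 t=1,i=1
  #.##.|.  b22=0 t=1,i=15
  #.#.#|.  b21=0 t=1,i=5
  #.#..|#  b20=1 t=2,i=12
  #..##|.  b19=0 t=0,i=4
  #..#.|#  b18=1 t=3,i=14
  #...#|.  b17=0 t=3,i=10
  #....|.  b16=0 t=2,i=3
  .####|#  b15=1 t=0,i=10
  .###.|.  b14=0 t=1,i=2
  .##.#|.  b13=0 t=1,i=16
  .##..|.  b12=0 t=0,i=6
  .#.##|#  b11=1 t=1,i=8
  .#.#.|#  b10=1 t=1,i=6
  .#..#|#  b9=1 t=3,i=13
  .#...|.  b8=0 t=2,i=2
  ..###|#  b7=1 t=0,i=9
  ..##.|#  b6=1 t=0,i=5
  ..#.#|.  b5=0 t=2,i=6
  ..#..|.  b4=0 t=2,i=1
  ...##|.  b3=0 t=3,i=6
  ...#.|.  b2=0 t=2,i=0
  ....#|.  b1=0 t=2,i=4
  .....|#  b0=1 t=2,i=15
  bits 01010011100101001000111011000001 = 1402244801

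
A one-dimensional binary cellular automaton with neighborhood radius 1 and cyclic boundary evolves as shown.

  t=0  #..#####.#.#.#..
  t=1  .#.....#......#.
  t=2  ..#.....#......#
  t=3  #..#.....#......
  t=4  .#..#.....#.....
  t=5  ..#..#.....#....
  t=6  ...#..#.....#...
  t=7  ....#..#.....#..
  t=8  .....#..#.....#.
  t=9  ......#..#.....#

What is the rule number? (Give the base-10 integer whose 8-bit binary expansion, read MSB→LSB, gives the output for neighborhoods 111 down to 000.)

  [7] ### => .  t=0,i=4
  [6] ##. => #  t=0,i=7
  [5] #.# => .  t=0,i=8
  [4] #.. => #  t=0,i=1
  [3] .## => .  t=0,i=3
  [2] .#. => .  t=0,i=0
  [1] ..# => .  t=0,i=2
  [0] ... => .  t=1,i=3
  bits 01010000 = 80

80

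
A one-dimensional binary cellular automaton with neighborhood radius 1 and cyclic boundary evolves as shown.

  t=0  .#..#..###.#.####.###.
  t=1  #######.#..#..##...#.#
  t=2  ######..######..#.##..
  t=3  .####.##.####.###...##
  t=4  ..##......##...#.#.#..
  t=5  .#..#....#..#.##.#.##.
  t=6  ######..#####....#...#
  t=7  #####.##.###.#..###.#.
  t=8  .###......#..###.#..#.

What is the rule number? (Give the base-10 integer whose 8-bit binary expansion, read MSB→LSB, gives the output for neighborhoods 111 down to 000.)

150

  ### -> #   bit 7 = 1  t=0,i=8
  ##. -> .   bit 6 = 0  t=0,i=9
  #.# -> .   bit 5 = 0  t=0,i=10
  #.. -> #   bit 4 = 1  t=0,i=2
  .## -> .   bit 3 = 0  t=0,i=7
  .#. -> #   bit 2 = 1  t=0,i=1
  ..# -> #   bit 1 = 1  t=0,i=0
  ... -> .   bit 0 = 0  t=1,i=17
  bits 10010110 = 150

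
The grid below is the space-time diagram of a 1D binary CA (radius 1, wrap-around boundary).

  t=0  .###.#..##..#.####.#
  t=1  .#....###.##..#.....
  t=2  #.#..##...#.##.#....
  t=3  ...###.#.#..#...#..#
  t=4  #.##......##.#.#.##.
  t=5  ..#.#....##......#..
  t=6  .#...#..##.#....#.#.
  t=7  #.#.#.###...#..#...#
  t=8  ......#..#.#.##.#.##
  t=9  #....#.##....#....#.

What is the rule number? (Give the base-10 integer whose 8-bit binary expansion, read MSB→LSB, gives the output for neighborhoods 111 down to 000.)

26

  ###|.  b7=0 t=0,i=2
  ##.|.  b6=0 t=0,i=3
  #.#|.  b5=0 t=0,i=0
  #..|#  b4=1 t=0,i=6
  .##|#  b3=1 t=0,i=1
  .#.|.  b2=0 t=0,i=5
  ..#|#  b1=1 t=0,i=7
  ...|.  b0=0 t=1,i=3
  bits 00011010 = 26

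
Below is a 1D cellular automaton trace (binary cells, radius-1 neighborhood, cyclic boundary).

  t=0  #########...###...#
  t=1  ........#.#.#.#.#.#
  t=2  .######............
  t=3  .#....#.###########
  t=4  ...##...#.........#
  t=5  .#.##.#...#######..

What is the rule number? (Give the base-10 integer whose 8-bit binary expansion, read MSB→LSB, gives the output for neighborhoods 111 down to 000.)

  nb ###: next=.  (t=0,i=0, bit7=0)
  nb ##.: next=#  (t=0,i=8, bit6=1)
  nb #.#: next=.  (t=1,i=9, bit5=0)
  nb #..: next=.  (t=0,i=9, bit4=0)
  nb .##: next=#  (t=0,i=12, bit3=1)
  nb .#.: next=.  (t=1,i=8, bit2=0)
  nb ..#: next=.  (t=0,i=11, bit1=0)
  nb ...: next=#  (t=0,i=10, bit0=1)
  bits 01001001 = 73

73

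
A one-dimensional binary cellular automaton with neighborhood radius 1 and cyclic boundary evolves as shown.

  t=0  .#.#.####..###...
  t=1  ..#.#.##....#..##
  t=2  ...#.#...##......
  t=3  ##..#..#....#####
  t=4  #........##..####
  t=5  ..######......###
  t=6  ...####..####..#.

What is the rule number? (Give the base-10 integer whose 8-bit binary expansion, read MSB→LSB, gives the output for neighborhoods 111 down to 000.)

161

  ###|#  b7=1 t=0,i=6
  ##.|.  b6=0 t=0,i=8
  #.#|#  b5=1 t=0,i=2
  #..|.  b4=0 t=0,i=9
  .##|.  b3=0 t=0,i=5
  .#.|.  b2=0 t=0,i=1
  ..#|.  b1=0 t=0,i=0
  ...|#  b0=1 t=0,i=15
  bits 10100001 = 161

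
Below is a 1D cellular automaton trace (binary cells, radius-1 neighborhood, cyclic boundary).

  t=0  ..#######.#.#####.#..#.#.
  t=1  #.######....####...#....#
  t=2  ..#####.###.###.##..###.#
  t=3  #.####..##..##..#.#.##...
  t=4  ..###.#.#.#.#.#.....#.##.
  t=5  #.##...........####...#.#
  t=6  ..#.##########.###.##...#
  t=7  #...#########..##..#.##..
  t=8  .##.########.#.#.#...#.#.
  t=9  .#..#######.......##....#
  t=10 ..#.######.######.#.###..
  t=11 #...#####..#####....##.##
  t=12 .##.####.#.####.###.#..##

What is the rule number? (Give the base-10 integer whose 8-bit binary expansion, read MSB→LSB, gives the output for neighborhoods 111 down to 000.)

153

  ###|#  b7=1 t=0,i=3
  ##.|.  b6=0 t=0,i=8
  #.#|.  b5=0 t=0,i=9
  #..|#  b4=1 t=0,i=19
  .##|#  b3=1 t=0,i=2
  .#.|.  b2=0 t=0,i=10
  ..#|.  b1=0 t=0,i=1
  ...|#  b0=1 t=0,i=0
  bits 10011001 = 153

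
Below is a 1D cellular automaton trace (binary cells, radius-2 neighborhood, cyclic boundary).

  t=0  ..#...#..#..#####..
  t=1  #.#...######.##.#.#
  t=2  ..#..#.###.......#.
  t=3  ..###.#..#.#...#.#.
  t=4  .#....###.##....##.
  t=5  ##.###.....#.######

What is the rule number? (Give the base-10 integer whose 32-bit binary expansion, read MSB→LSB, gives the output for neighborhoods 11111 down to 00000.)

2451414618

  [31] ##### => #  t=0,i=14
  [30] ####. => .  t=0,i=15
  [29] ###.# => .  t=1,i=11
  [28] ###.. => #  t=0,i=16
  [27] ##.## => .  t=1,i=12
  [26] ##.#. => .  t=1,i=1
  [25] ##..# => #  t=4,i=18
  [24] ##... => .  t=0,i=17
  [23] #.### => .  t=2,i=7
  [22] #.##. => .  t=1,i=13
  [21] #.#.# => .  t=1,i=16
  [20] #.#.. => #  t=1,i=2
  [19] #..## => #  t=0,i=11
  [18] #..#. => #  t=0,i=8
  [17] #...# => .  t=0,i=4
  [16] #.... => #  t=0,i=18
  [15] .#### => #  t=0,i=13
  [14] .###. => .  t=2,i=8
  [13] .##.# => .  t=1,i=0
  [12] .##.. => #  t=4,i=11
  [11] .#.## => #  t=1,i=17
  [10] .#.#. => #  t=3,i=10
  [9] .#..# => #  t=0,i=7
  [8] .#... => .  t=0,i=3
  [7] ..### => .  t=0,i=12
  [6] ..##. => #  t=4,i=16
  [5] ..#.# => .  t=2,i=5
  [4] ..#.. => #  t=0,i=2
  [3] ...## => #  t=1,i=5
  [2] ...#. => .  t=0,i=1
  [1] ....# => #  t=0,i=0
  [0] ..... => .  t=2,i=12
  bits 10010010000111011001111001011010 = 2451414618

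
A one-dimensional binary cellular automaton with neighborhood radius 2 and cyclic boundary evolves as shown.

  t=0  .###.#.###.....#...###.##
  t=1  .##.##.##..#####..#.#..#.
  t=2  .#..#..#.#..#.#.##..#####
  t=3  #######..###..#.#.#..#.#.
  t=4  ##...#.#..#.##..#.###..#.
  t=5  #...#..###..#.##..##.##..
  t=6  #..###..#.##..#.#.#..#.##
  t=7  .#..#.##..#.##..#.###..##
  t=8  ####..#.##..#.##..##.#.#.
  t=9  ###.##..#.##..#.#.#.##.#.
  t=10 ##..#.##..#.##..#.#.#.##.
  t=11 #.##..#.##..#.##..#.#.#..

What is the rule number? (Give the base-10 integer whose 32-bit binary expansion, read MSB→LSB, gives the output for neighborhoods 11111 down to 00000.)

  #####|.  b31=0 t=1,i=13
  ####.|#  b30=1 t=1,i=14
  ###.#|.  b29=0 t=0,i=3
  ###..|.  b28=0 t=0,i=9
  ##.##|.  b27=0 t=0,i=0
  ##.#.|#  b26=1 t=0,i=4
  ##..#|#  b25=1 t=1,i=9
  ##...|.  b24=0 t=0,i=10
  #.###|#  b23=1 t=0,i=1
  #.##.|#  b22=1 t=0,i=23
  #.#.#|#  b21=1 t=0,i=5
  #.#..|#  b20=1 t=1,i=20
  #..##|.  b19=0 t=1,i=0
  #..#.|#  b18=1 t=1,i=17
  #...#|.  b17=0 t=0,i=17
  #....|#  b16=1 t=0,i=11
  .####|#  b15=1 t=1,i=12
  .###.|#  b14=1 t=0,i=2
  .##.#|.  b13=0 t=0,i=24
  .##..|.  b12=0 t=1,i=8
  .#.##|.  b11=0 t=0,i=6
  .#.#.|.  b10=0 t=1,i=19
  .#..#|#  b9=1 t=1,i=21
  .#...|.  b8=0 t=0,i=16
  ..###|.  b7=0 t=0,i=19
  ..##.|#  b6=1 t=1,i=1
  ..#.#|.  b5=0 t=1,i=18
  ..#..|#  b4=1 t=0,i=15
  ...##|#  b3=1 t=0,i=18
  ...#.|#  b2=1 t=0,i=14
  ....#|#  b1=1 t=0,i=13
  .....|#  b0=1 t=0,i=12
  bits 01000110111101011100001001011111 = 1190511199

1190511199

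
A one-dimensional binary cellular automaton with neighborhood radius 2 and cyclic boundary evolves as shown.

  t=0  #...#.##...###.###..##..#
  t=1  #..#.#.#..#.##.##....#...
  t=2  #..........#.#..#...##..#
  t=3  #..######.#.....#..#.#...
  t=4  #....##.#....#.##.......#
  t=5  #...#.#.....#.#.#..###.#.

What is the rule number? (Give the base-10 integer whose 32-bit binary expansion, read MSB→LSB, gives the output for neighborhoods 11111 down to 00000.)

2692773917

  nb #####: next=#  (t=3,i=5, bit31=1)
  nb ####.: next=.  (t=3,i=7, bit30=0)
  nb ###.#: next=#  (t=0,i=13, bit29=1)
  nb ###..: next=.  (t=0,i=17, bit28=0)
  nb ##.##: next=.  (t=0,i=14, bit27=0)
  nb ##.#.: next=.  (t=3,i=9, bit26=0)
  nb ##..#: next=.  (t=0,i=18, bit25=0)
  nb ##...: next=.  (t=0,i=1, bit24=0)
  nb #.###: next=#  (t=0,i=15, bit23=1)
  nb #.##.: next=.  (t=0,i=6, bit22=0)
  nb #.#.#: next=.  (t=1,i=5, bit21=0)
  nb #.#..: next=.  (t=1,i=7, bit20=0)
  nb #..##: next=.  (t=0,i=19, bit19=0)
  nb #..#.: next=.  (t=1,i=2, bit18=0)
  nb #...#: next=.  (t=0,i=2, bit17=0)
  nb #....: next=.  (t=1,i=18, bit16=0)
  nb .####: next=.  (t=3,i=4, bit15=0)
  nb .###.: next=#  (t=0,i=12, bit14=1)
  nb .##.#: next=#  (t=1,i=13, bit13=1)
  nb .##..: next=#  (t=0,i=0, bit12=1)
  nb .#.##: next=#  (t=0,i=5, bit11=1)
  nb .#.#.: next=.  (t=1,i=4, bit10=0)
  nb .#..#: next=.  (t=1,i=1, bit9=0)
  nb .#...: next=.  (t=1,i=22, bit8=0)
  nb ..###: next=.  (t=0,i=11, bit7=0)
  nb ..##.: next=.  (t=0,i=20, bit6=0)
  nb ..#.#: next=.  (t=0,i=4, bit5=0)
  nb ..#..: next=#  (t=1,i=0, bit4=1)
  nb ...##: next=#  (t=0,i=10, bit3=1)
  nb ...#.: next=#  (t=0,i=3, bit2=1)
  nb ....#: next=.  (t=1,i=19, bit1=0)
  nb .....: next=#  (t=2,i=3, bit0=1)
  bits 10100000100000000111100000011101 = 2692773917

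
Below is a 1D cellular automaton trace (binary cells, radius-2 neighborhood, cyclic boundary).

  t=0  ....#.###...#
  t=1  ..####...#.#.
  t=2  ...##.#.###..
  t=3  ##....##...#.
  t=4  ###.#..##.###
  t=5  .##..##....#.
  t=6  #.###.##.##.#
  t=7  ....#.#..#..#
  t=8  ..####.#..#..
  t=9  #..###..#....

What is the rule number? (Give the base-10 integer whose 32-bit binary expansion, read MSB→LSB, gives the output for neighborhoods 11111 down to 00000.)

  nb #####: next=.  (t=4,i=0, bit31=0)
  nb ####.: next=#  (t=1,i=4, bit30=1)
  nb ###.#: next=#  (t=4,i=2, bit29=1)
  nb ###..: next=.  (t=0,i=8, bit28=0)
  nb ##.##: next=.  (t=4,i=9, bit27=0)
  nb ##.#.: next=.  (t=2,i=5, bit26=0)
  nb ##..#: next=#  (t=5,i=3, bit25=1)
  nb ##...: next=#  (t=0,i=9, bit24=1)
  nb #.###: next=.  (t=0,i=6, bit23=0)
  nb #.##.: next=#  (t=3,i=0, bit22=1)
  nb #.#.#: next=#  (t=2,i=6, bit21=1)
  nb #.#..: next=.  (t=1,i=11, bit20=0)
  nb #..##: next=#  (t=4,i=6, bit19=1)
  nb #..#.: next=.  (t=7,i=8, bit18=0)
  nb #...#: next=.  (t=0,i=10, bit17=0)
  nb #....: next=.  (t=0,i=1, bit16=0)
  nb .####: next=#  (t=1,i=3, bit15=1)
  nb .###.: next=.  (t=0,i=7, bit14=0)
  nb .##.#: next=.  (t=2,i=4, bit13=0)
  nb .##..: next=#  (t=3,i=1, bit12=1)
  nb .#.##: next=#  (t=0,i=5, bit11=1)
  nb .#.#.: next=#  (t=1,i=10, bit10=1)
  nb .#..#: next=#  (t=4,i=5, bit9=1)
  nb .#...: next=.  (t=0,i=0, bit8=0)
  nb ..###: next=.  (t=1,i=2, bit7=0)
  nb ..##.: next=.  (t=2,i=3, bit6=0)
  nb ..#.#: next=#  (t=0,i=4, bit5=1)
  nb ..#..: next=.  (t=0,i=12, bit4=0)
  nb ...##: next=.  (t=1,i=1, bit3=0)
  nb ...#.: next=#  (t=0,i=3, bit2=1)
  nb ....#: next=#  (t=0,i=2, bit1=1)
  nb .....: next=#  (t=2,i=0, bit0=1)
  bits 01100011011010001001111000100111 = 1667800615

1667800615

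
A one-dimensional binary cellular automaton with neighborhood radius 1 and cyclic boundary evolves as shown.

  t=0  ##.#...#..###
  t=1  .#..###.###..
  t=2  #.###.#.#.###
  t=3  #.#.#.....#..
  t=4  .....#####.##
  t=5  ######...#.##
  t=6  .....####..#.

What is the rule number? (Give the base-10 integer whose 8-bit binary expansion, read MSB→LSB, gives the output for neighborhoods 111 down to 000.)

91

  ###|.  b7=0 t=0,i=0
  ##.|#  b6=1 t=0,i=1
  #.#|.  b5=0 t=0,i=2
  #..|#  b4=1 t=0,i=4
  .##|#  b3=1 t=0,i=10
  .#.|.  b2=0 t=0,i=3
  ..#|#  b1=1 t=0,i=6
  ...|#  b0=1 t=0,i=5
  bits 01011011 = 91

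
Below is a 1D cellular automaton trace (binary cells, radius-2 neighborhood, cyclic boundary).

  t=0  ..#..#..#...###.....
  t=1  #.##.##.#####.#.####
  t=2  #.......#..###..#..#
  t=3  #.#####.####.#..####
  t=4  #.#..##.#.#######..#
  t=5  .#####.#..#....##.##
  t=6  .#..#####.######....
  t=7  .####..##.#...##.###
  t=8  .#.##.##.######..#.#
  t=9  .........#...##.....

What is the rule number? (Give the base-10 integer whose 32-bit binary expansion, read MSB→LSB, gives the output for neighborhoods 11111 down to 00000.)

  #####|.  b31=0 t=1,i=10
  ####.|#  b30=1 t=1,i=11
  ###.#|#  b29=1 t=1,i=0
  ###..|#  b28=1 t=0,i=14
  ##.##|.  b27=0 t=1,i=1
  ##.#.|#  b26=1 t=1,i=13
  ##..#|.  b25=0 t=2,i=14
  ##...|.  b24=0 t=0,i=15
  #.###|#  b23=1 t=1,i=8
  #.##.|.  b22=0 t=1,i=2
  #.#.#|.  b21=0 t=1,i=14
  #.#..|#  b20=1 t=3,i=13
  #..##|#  b19=1 t=2,i=10
  #..#.|.  b18=0 t=0,i=4
  #...#|#  b17=1 t=0,i=10
  #....|#  b16=1 t=0,i=16
  .####|.  b15=0 t=1,i=9
  .###.|.  b14=0 t=0,i=13
  .##.#|.  b13=0 t=1,i=3
  .##..|#  b12=1 t=2,i=0
  .#.##|.  b11=0 t=1,i=15
  .#.#.|.  b10=0 t=8,i=0
  .#..#|#  b9=1 t=0,i=3
  .#...|#  b8=1 t=0,i=9
  ..###|#  b7=1 t=0,i=12
  ..##.|#  b6=1 t=2,i=19
  ..#.#|.  b5=0 t=8,i=17
  ..#..|#  b4=1 t=0,i=2
  ...##|#  b3=1 t=0,i=11
  ...#.|.  b2=0 t=0,i=1
  ....#|#  b1=1 t=0,i=0
  .....|#  b0=1 t=0,i=17
  bits 01110100100110110001001111011011 = 1956320219

1956320219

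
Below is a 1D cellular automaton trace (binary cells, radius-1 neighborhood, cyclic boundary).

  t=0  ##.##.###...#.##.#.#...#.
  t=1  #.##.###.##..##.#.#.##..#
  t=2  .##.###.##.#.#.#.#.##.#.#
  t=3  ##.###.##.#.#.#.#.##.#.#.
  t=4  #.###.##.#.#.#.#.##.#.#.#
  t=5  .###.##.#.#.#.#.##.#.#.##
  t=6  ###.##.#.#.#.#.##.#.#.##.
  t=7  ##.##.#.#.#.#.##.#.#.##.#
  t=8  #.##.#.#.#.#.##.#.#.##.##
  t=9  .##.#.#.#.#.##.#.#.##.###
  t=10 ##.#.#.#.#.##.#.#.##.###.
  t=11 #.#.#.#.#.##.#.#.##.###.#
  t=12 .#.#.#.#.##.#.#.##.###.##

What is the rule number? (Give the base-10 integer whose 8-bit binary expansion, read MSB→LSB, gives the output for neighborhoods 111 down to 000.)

  nb ###: next=#  (t=0,i=7, bit7=1)
  nb ##.: next=.  (t=0,i=1, bit6=0)
  nb #.#: next=#  (t=0,i=2, bit5=1)
  nb #..: next=#  (t=0,i=9, bit4=1)
  nb .##: next=#  (t=0,i=0, bit3=1)
  nb .#.: next=.  (t=0,i=12, bit2=0)
  nb ..#: next=.  (t=0,i=11, bit1=0)
  nb ...: next=#  (t=0,i=10, bit0=1)
  bits 10111001 = 185

185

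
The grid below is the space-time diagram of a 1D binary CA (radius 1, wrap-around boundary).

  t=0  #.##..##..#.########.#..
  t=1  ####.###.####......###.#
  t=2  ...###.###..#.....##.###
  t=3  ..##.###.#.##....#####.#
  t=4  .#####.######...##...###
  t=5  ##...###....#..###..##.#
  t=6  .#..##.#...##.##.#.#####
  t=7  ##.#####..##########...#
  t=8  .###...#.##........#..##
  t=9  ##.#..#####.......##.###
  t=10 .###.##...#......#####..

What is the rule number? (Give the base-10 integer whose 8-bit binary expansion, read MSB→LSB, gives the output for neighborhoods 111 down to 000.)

110

  [7] ### => .  t=0,i=13
  [6] ##. => #  t=0,i=3
  [5] #.# => #  t=0,i=1
  [4] #.. => .  t=0,i=4
  [3] .## => #  t=0,i=2
  [2] .#. => #  t=0,i=0
  [1] ..# => #  t=0,i=5
  [0] ... => .  t=1,i=14
  bits 01101110 = 110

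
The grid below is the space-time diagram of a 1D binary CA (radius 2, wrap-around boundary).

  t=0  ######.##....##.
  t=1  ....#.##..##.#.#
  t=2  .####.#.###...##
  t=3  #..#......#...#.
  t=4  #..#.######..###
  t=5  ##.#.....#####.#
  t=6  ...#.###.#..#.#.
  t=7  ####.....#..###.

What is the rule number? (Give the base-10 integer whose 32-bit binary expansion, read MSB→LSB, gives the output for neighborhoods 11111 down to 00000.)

  nb #####: next=.  (t=0,i=2, bit31=0)
  nb ####.: next=#  (t=0,i=4, bit30=1)
  nb ###.#: next=.  (t=0,i=5, bit29=0)
  nb ###..: next=#  (t=2,i=10, bit28=1)
  nb ##.##: next=#  (t=0,i=6, bit27=1)
  nb ##.#.: next=.  (t=1,i=12, bit26=0)
  nb ##..#: next=#  (t=1,i=8, bit25=1)
  nb ##...: next=.  (t=0,i=9, bit24=0)
  nb #.###: next=.  (t=0,i=0, bit23=0)
  nb #.##.: next=#  (t=0,i=7, bit22=1)
  nb #.#.#: next=.  (t=1,i=13, bit21=0)
  nb #.#..: next=#  (t=1,i=15, bit20=1)
  nb #..##: next=#  (t=1,i=9, bit19=1)
  nb #..#.: next=.  (t=3,i=2, bit18=0)
  nb #...#: next=.  (t=2,i=12, bit17=0)
  nb #....: next=#  (t=0,i=10, bit16=1)
  nb .####: next=.  (t=0,i=1, bit15=0)
  nb .###.: next=.  (t=2,i=9, bit14=0)
  nb .##.#: next=.  (t=0,i=14, bit13=0)
  nb .##..: next=.  (t=0,i=8, bit12=0)
  nb .#.##: next=.  (t=1,i=5, bit11=0)
  nb .#.#.: next=#  (t=1,i=14, bit10=1)
  nb .#..#: next=.  (t=3,i=1, bit9=0)
  nb .#...: next=.  (t=1,i=0, bit8=0)
  nb ..###: next=#  (t=4,i=13, bit7=1)
  nb ..##.: next=#  (t=0,i=13, bit6=1)
  nb ..#.#: next=#  (t=1,i=4, bit5=1)
  nb ..#..: next=#  (t=3,i=3, bit4=1)
  nb ...##: next=.  (t=0,i=12, bit3=0)
  nb ...#.: next=#  (t=1,i=3, bit2=1)
  nb ....#: next=#  (t=0,i=11, bit1=1)
  nb .....: next=#  (t=3,i=6, bit0=1)
  bits 01011010010110010000010011110111 = 1515783415

1515783415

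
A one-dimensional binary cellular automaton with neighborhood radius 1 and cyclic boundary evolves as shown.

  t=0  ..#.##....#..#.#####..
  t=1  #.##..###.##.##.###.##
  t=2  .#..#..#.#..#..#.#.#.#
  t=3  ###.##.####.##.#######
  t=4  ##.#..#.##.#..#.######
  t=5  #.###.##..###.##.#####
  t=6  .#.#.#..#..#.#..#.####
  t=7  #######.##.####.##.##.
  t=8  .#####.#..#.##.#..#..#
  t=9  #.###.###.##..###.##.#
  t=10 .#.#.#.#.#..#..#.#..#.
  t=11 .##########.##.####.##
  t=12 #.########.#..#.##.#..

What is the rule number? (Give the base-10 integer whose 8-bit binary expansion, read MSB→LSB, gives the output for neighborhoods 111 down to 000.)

181

  [7] ### => #  t=0,i=16
  [6] ##. => .  t=0,i=5
  [5] #.# => #  t=0,i=3
  [4] #.. => #  t=0,i=6
  [3] .## => .  t=0,i=4
  [2] .#. => #  t=0,i=2
  [1] ..# => .  t=0,i=1
  [0] ... => #  t=0,i=0
  bits 10110101 = 181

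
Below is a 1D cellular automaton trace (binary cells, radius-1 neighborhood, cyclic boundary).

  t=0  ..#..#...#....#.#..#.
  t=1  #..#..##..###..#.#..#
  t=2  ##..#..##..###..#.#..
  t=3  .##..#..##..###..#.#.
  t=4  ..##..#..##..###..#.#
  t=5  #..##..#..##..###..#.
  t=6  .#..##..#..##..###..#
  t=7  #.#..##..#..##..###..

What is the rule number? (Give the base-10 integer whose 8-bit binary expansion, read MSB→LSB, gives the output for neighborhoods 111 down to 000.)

241

  ### -> #   bit 7 = 1  t=1,i=11
  ##. -> #   bit 6 = 1  t=1,i=0
  #.# -> #   bit 5 = 1  t=0,i=15
  #.. -> #   bit 4 = 1  t=0,i=3
  .## -> .   bit 3 = 0  t=1,i=6
  .#. -> .   bit 2 = 0  t=0,i=2
  ..# -> .   bit 1 = 0  t=0,i=1
  ... -> #   bit 0 = 1  t=0,i=0
  bits 11110001 = 241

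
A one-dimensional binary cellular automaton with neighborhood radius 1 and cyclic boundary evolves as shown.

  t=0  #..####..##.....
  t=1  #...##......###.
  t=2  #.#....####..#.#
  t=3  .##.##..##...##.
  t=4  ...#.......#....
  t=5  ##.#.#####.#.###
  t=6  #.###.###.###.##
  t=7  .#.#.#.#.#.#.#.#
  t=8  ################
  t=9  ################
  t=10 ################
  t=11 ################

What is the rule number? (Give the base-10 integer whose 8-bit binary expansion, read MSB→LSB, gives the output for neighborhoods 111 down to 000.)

165

  nb ###: next=#  (t=0,i=4, bit7=1)
  nb ##.: next=.  (t=0,i=6, bit6=0)
  nb #.#: next=#  (t=1,i=15, bit5=1)
  nb #..: next=.  (t=0,i=1, bit4=0)
  nb .##: next=.  (t=0,i=3, bit3=0)
  nb .#.: next=#  (t=0,i=0, bit2=1)
  nb ..#: next=.  (t=0,i=2, bit1=0)
  nb ...: next=#  (t=0,i=12, bit0=1)
  bits 10100101 = 165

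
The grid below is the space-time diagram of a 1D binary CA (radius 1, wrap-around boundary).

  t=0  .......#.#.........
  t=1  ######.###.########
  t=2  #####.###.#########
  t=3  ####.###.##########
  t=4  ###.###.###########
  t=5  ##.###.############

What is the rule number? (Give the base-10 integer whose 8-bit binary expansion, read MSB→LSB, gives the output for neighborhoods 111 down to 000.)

173

  [7] ### => #  t=1,i=0
  [6] ##. => .  t=1,i=5
  [5] #.# => #  t=0,i=8
  [4] #.. => .  t=0,i=10
  [3] .## => #  t=1,i=7
  [2] .#. => #  t=0,i=7
  [1] ..# => .  t=0,i=6
  [0] ... => #  t=0,i=0
  bits 10101101 = 173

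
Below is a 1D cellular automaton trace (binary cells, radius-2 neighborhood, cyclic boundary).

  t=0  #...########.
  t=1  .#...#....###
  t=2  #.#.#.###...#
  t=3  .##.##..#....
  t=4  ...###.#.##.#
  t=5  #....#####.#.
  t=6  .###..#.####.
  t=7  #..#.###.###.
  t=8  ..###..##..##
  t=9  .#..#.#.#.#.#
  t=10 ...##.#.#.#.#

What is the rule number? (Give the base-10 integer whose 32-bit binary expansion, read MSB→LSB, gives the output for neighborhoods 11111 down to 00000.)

2087557414

  [31] ##### => .  t=0,i=6
  [30] ####. => #  t=0,i=10
  [29] ###.# => #  t=0,i=11
  [28] ###.. => #  t=2,i=8
  [27] ##.## => #  t=3,i=3
  [26] ##.#. => #  t=0,i=12
  [25] ##..# => .  t=3,i=6
  [24] ##... => .  t=2,i=9
  [23] #.### => .  t=2,i=6
  [22] #.##. => #  t=3,i=4
  [21] #.#.# => #  t=2,i=2
  [20] #.#.. => .  t=0,i=0
  [19] #..## => #  t=6,i=0
  [18] #..#. => #  t=3,i=7
  [17] #...# => .  t=0,i=2
  [16] #.... => #  t=1,i=7
  [15] .#### => #  t=0,i=5
  [14] .###. => .  t=1,i=11
  [13] .##.# => .  t=2,i=0
  [12] .##.. => #  t=3,i=5
  [11] .#.## => #  t=2,i=5
  [10] .#.#. => .  t=2,i=3
  [9] .#..# => .  t=7,i=1
  [8] .#... => #  t=0,i=1
  [7] ..### => .  t=0,i=4
  [6] ..##. => .  t=2,i=12
  [5] ..#.# => #  t=6,i=6
  [4] ..#.. => .  t=1,i=5
  [3] ...## => .  t=0,i=3
  [2] ...#. => #  t=1,i=4
  [1] ....# => #  t=1,i=8
  [0] ..... => .  t=3,i=11
  bits 01111100011011011001100100100110 = 2087557414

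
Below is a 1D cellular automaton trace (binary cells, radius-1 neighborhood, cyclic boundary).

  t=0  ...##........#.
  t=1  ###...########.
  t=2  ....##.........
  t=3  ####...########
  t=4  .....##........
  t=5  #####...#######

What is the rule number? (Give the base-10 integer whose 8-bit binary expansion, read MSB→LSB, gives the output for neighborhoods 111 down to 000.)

  ###|.  b7=0 t=1,i=1
  ##.|.  b6=0 t=0,i=4
  #.#|.  b5=0 t=1,i=14
  #..|.  b4=0 t=0,i=5
  .##|.  b3=0 t=0,i=3
  .#.|#  b2=1 t=0,i=13
  ..#|#  b1=1 t=0,i=2
  ...|#  b0=1 t=0,i=0
  bits 00000111 = 7

7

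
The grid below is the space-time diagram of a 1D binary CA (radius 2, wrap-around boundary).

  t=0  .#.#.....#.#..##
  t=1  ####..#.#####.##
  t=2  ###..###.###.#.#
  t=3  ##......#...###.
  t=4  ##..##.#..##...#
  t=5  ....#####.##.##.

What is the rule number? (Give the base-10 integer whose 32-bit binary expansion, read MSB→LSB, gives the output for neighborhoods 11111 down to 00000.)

3430334061

  [31] ##### => #  t=1,i=0
  [30] ####. => #  t=1,i=2
  [29] ###.# => .  t=1,i=12
  [28] ###.. => .  t=1,i=3
  [27] ##.## => #  t=1,i=13
  [26] ##.#. => #  t=0,i=0
  [25] ##..# => .  t=1,i=4
  [24] ##... => .  t=3,i=2
  [23] #.### => .  t=1,i=8
  [22] #.##. => #  t=3,i=0
  [21] #.#.# => #  t=0,i=1
  [20] #.#.. => #  t=0,i=3
  [19] #..## => .  t=0,i=13
  [18] #..#. => #  t=1,i=5
  [17] #...# => #  t=3,i=10
  [16] #.... => .  t=0,i=5
  [15] .#### => #  t=1,i=9
  [14] .###. => .  t=2,i=6
  [13] .##.# => #  t=0,i=15
  [12] .##.. => #  t=3,i=1
  [11] .#.## => #  t=1,i=7
  [10] .#.#. => #  t=0,i=2
  [9] .#..# => #  t=0,i=12
  [8] .#... => .  t=0,i=4
  [7] ..### => .  t=2,i=5
  [6] ..##. => #  t=0,i=14
  [5] ..#.# => #  t=0,i=9
  [4] ..#.. => .  t=3,i=8
  [3] ...## => #  t=3,i=11
  [2] ...#. => #  t=0,i=8
  [1] ....# => .  t=0,i=7
  [0] ..... => #  t=0,i=6
  bits 11001100011101101011111001101101 = 3430334061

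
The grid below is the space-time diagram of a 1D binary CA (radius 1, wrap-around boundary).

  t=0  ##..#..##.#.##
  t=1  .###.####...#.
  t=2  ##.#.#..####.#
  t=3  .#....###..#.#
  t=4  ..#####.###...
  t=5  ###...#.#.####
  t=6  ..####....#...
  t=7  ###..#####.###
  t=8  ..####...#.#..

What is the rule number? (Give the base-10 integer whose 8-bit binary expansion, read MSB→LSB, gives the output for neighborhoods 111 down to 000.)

91

  nb ###: next=.  (t=0,i=0, bit7=0)
  nb ##.: next=#  (t=0,i=1, bit6=1)
  nb #.#: next=.  (t=0,i=9, bit5=0)
  nb #..: next=#  (t=0,i=2, bit4=1)
  nb .##: next=#  (t=0,i=7, bit3=1)
  nb .#.: next=.  (t=0,i=4, bit2=0)
  nb ..#: next=#  (t=0,i=3, bit1=1)
  nb ...: next=#  (t=1,i=10, bit0=1)
  bits 01011011 = 91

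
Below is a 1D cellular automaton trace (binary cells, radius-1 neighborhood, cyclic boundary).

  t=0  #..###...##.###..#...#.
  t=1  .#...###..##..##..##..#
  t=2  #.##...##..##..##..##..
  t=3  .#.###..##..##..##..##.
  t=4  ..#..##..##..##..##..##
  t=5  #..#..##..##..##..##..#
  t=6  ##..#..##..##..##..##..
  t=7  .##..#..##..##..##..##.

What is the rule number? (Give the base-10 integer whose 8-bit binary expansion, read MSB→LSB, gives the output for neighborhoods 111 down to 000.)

  ###|.  b7=0 t=0,i=4
  ##.|#  b6=1 t=0,i=5
  #.#|#  b5=1 t=0,i=11
  #..|#  b4=1 t=0,i=1
  .##|.  b3=0 t=0,i=3
  .#.|.  b2=0 t=0,i=0
  ..#|.  b1=0 t=0,i=2
  ...|#  b0=1 t=0,i=7
  bits 01110001 = 113

113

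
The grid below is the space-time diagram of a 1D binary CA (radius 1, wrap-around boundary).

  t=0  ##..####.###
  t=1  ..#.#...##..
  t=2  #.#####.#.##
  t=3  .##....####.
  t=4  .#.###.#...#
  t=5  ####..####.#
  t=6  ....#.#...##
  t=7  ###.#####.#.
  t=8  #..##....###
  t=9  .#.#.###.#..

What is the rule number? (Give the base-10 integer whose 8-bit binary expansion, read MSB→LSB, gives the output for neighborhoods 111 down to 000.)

  ###|.  b7=0 t=0,i=0
  ##.|.  b6=0 t=0,i=1
  #.#|#  b5=1 t=0,i=8
  #..|#  b4=1 t=0,i=2
  .##|#  b3=1 t=0,i=4
  .#.|#  b2=1 t=1,i=2
  ..#|.  b1=0 t=0,i=3
  ...|#  b0=1 t=1,i=0
  bits 00111101 = 61

61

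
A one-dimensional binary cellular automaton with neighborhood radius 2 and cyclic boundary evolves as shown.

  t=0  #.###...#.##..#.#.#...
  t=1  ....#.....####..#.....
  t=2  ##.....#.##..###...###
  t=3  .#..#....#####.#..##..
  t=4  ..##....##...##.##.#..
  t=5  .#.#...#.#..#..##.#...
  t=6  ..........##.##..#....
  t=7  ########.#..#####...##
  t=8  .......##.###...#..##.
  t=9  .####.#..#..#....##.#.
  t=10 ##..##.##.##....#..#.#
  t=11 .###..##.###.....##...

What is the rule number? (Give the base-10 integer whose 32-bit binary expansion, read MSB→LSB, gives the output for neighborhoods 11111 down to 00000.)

  ##### -> .   bit 31 = 0  t=2,i=21
  ####. -> .   bit 30 = 0  t=1,i=12
  ###.# -> #   bit 29 = 1  t=3,i=13
  ###.. -> #   bit 28 = 1  t=0,i=4
  ##.## -> #   bit 27 = 1  t=4,i=15
  ##.#. -> #   bit 26 = 1  t=3,i=14
  ##..# -> #   bit 25 = 1  t=0,i=12
  ##... -> .   bit 24 = 0  t=0,i=5
  #.### -> .   bit 23 = 0  t=0,i=2
  #.##. -> #   bit 22 = 1  t=0,i=10
  #.#.# -> #   bit 21 = 1  t=0,i=16
  #.#.. -> .   bit 20 = 0  t=0,i=18
  #..## -> #   bit 19 = 1  t=2,i=12
  #..#. -> #   bit 18 = 1  t=0,i=13
  #...# -> .   bit 17 = 0  t=0,i=6
  #.... -> .   bit 16 = 0  t=1,i=6
  .#### -> .   bit 15 = 0  t=1,i=11
  .###. -> .   bit 14 = 0  t=0,i=3
  .##.# -> .   bit 13 = 0  t=4,i=14
  .##.. -> #   bit 12 = 1  t=0,i=11
  .#.## -> .   bit 11 = 0  t=0,i=1
  .#.#. -> .   bit 10 = 0  t=0,i=15
  .#..# -> #   bit 9 = 1  t=3,i=2
  .#... -> .   bit 8 = 0  t=0,i=19
  ..### -> #   bit 7 = 1  t=1,i=10
  ..##. -> .   bit 6 = 0  t=3,i=18
  ..#.# -> .   bit 5 = 0  t=0,i=0
  ..#.. -> .   bit 4 = 0  t=1,i=4
  ...## -> #   bit 3 = 1  t=1,i=9
  ...#. -> .   bit 2 = 0  t=0,i=7
  ....# -> .   bit 1 = 0  t=1,i=2
  ..... -> #   bit 0 = 1  t=1,i=0
  bits 00111110011011000001001010001001 = 1047270025

1047270025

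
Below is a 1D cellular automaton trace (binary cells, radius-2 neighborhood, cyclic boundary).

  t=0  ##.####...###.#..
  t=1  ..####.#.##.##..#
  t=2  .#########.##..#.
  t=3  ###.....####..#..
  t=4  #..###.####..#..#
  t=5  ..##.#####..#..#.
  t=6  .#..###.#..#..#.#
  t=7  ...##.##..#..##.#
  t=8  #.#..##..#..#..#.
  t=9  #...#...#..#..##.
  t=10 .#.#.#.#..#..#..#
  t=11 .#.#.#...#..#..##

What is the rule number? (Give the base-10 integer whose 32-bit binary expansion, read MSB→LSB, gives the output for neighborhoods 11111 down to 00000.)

1844283821

  #####|.  b31=0 t=2,i=3
  ####.|#  b30=1 t=0,i=5
  ###.#|#  b29=1 t=0,i=12
  ###..|.  b28=0 t=0,i=6
  ##.##|#  b27=1 t=0,i=2
  ##.#.|#  b26=1 t=0,i=13
  ##..#|.  b25=0 t=1,i=14
  ##...|#  b24=1 t=0,i=7
  #.###|#  b23=1 t=0,i=3
  #.##.|#  b22=1 t=1,i=9
  #.#.#|#  b21=1 t=1,i=7
  #.#..|.  b20=0 t=0,i=14
  #..##|#  b19=1 t=0,i=16
  #..#.|#  b18=1 t=1,i=15
  #...#|.  b17=0 t=0,i=8
  #....|#  b16=1 t=3,i=4
  .####|#  b15=1 t=0,i=4
  .###.|.  b14=0 t=0,i=11
  .##.#|.  b13=0 t=0,i=1
  .##..|.  b12=0 t=1,i=13
  .#.##|#  b11=1 t=1,i=8
  .#.#.|.  b10=0 t=6,i=0
  .#..#|.  b9=0 t=0,i=15
  .#...|#  b8=1 t=5,i=16
  ..###|#  b7=1 t=0,i=10
  ..##.|.  b6=0 t=0,i=0
  ..#.#|#  b5=1 t=6,i=14
  ..#..|.  b4=0 t=1,i=16
  ...##|#  b3=1 t=0,i=9
  ...#.|#  b2=1 t=9,i=3
  ....#|.  b1=0 t=3,i=6
  .....|#  b0=1 t=3,i=5
  bits 01101101111011011000100110101101 = 1844283821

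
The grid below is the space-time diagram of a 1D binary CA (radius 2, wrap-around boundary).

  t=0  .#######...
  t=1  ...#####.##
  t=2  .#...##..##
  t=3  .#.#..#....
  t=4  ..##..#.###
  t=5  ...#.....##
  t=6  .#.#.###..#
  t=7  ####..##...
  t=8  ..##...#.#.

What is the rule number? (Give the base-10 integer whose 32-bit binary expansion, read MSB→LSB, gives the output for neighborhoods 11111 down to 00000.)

  ##### -> #   bit 31 = 1  t=0,i=3
  ####. -> #   bit 30 = 1  t=0,i=6
  ###.# -> .   bit 29 = 0  t=1,i=7
  ###.. -> #   bit 28 = 1  t=0,i=7
  ##.## -> .   bit 27 = 0  t=1,i=8
  ##.#. -> .   bit 26 = 0  t=2,i=0
  ##..# -> .   bit 25 = 0  t=2,i=7
  ##... -> .   bit 24 = 0  t=0,i=8
  #.### -> .   bit 23 = 0  t=4,i=8
  #.##. -> #   bit 22 = 1  t=1,i=9
  #.#.# -> #   bit 21 = 1  t=6,i=1
  #.#.. -> #   bit 20 = 1  t=2,i=1
  #..## -> .   bit 19 = 0  t=2,i=8
  #..#. -> .   bit 18 = 0  t=3,i=5
  #...# -> #   bit 17 = 1  t=1,i=1
  #.... -> #   bit 16 = 1  t=0,i=9
  .#### -> .   bit 15 = 0  t=0,i=2
  .###. -> #   bit 14 = 1  t=4,i=9
  .##.# -> .   bit 13 = 0  t=2,i=10
  .##.. -> #   bit 12 = 1  t=1,i=10
  .#.## -> .   bit 11 = 0  t=4,i=7
  .#.#. -> #   bit 10 = 1  t=3,i=2
  .#..# -> .   bit 9 = 0  t=3,i=4
  .#... -> .   bit 8 = 0  t=2,i=2
  ..### -> .   bit 7 = 0  t=0,i=1
  ..##. -> .   bit 6 = 0  t=2,i=5
  ..#.# -> .   bit 5 = 0  t=3,i=1
  ..#.. -> #   bit 4 = 1  t=3,i=6
  ...## -> .   bit 3 = 0  t=0,i=0
  ...#. -> .   bit 2 = 0  t=3,i=0
  ....# -> #   bit 1 = 1  t=0,i=10
  ..... -> #   bit 0 = 1  t=3,i=9
  bits 11010000011100110101010000010011 = 3497219091

3497219091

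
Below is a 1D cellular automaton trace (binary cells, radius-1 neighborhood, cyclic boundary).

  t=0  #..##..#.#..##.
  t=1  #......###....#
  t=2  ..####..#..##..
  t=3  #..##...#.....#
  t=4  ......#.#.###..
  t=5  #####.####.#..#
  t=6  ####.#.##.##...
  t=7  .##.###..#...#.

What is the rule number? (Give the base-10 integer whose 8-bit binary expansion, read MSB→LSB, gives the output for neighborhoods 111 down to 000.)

  ###|#  b7=1 t=1,i=8
  ##.|.  b6=0 t=0,i=4
  #.#|#  b5=1 t=0,i=8
  #..|.  b4=0 t=0,i=1
  .##|.  b3=0 t=0,i=3
  .#.|#  b2=1 t=0,i=0
  ..#|.  b1=0 t=0,i=2
  ...|#  b0=1 t=1,i=2
  bits 10100101 = 165

165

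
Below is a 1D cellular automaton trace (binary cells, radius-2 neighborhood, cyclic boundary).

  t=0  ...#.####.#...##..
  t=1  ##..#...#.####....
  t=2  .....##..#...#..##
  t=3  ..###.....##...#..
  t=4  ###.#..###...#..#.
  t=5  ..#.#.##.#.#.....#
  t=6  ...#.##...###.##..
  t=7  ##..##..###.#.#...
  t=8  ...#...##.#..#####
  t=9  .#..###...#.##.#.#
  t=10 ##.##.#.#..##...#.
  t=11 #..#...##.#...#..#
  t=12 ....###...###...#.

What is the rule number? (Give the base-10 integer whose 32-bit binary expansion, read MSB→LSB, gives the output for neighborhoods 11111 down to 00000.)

2958691723

  [31] ##### => #  t=8,i=15
  [30] ####. => .  t=0,i=7
  [29] ###.# => #  t=0,i=8
  [28] ###.. => #  t=1,i=13
  [27] ##.## => .  t=6,i=13
  [26] ##.#. => .  t=0,i=9
  [25] ##..# => .  t=1,i=2
  [24] ##... => .  t=0,i=16
  [23] #.### => .  t=0,i=5
  [22] #.##. => #  t=5,i=6
  [21] #.#.# => .  t=5,i=4
  [20] #.#.. => #  t=0,i=10
  [19] #..## => #  t=2,i=15
  [18] #..#. => .  t=1,i=3
  [17] #...# => #  t=0,i=12
  [16] #.... => .  t=0,i=17
  [15] .#### => .  t=0,i=6
  [14] .###. => .  t=3,i=3
  [13] .##.# => .  t=5,i=7
  [12] .##.. => .  t=0,i=15
  [11] .#.## => #  t=0,i=4
  [10] .#.#. => #  t=5,i=3
  [9] .#..# => .  t=2,i=14
  [8] .#... => #  t=0,i=11
  [7] ..### => #  t=3,i=2
  [6] ..##. => .  t=0,i=14
  [5] ..#.# => .  t=0,i=3
  [4] ..#.. => .  t=1,i=4
  [3] ...## => #  t=0,i=13
  [2] ...#. => .  t=0,i=2
  [1] ....# => #  t=0,i=1
  [0] ..... => #  t=0,i=0
  bits 10110000010110100000110110001011 = 2958691723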